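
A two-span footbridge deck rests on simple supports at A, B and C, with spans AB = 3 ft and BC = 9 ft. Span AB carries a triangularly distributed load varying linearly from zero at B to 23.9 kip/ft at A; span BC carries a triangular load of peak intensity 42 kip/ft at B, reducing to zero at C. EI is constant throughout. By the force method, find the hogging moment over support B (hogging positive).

Take M_B as the redundant. Released structure: two simple spans AB and BC with a hinge at B.
End slopes at the hinge B, treating each span as simply supported:
  span AB: triangular load, peak 23.9: 7w₀L³/(360EI) = 12.55/EI
  span BC: triangular load, peak 42: w₀L³/(45EI) = 680.4/EI
  relative rotation θ_0 = (12.55 + 680.4)/EI = 692.9/EI
A unit hogging moment at B produces rotation L₁/(3EI) + L₂/(3EI) = 4/EI.
Compatibility: M_B·(L₁+L₂)/(3EI) = θ_0, giving M_B = 173.2 kip·ft (hogging).

M_B = 173.2 kip·ft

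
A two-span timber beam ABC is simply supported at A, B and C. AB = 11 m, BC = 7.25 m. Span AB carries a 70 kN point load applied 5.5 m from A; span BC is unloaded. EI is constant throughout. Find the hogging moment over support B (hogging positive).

M_B = 87.02 kN·m

Insert a hinge at B; M_B is the redundant, and each span becomes simply supported.
Discontinuity in slope at B on the released structure — sum the simple-span end rotations:
  span AB: point load 70 at a = 5.5: Pab(L + a)/(6LEI) = 529.4/EI
  relative rotation θ_0 = (529.4 + 0)/EI = 529.4/EI
A unit hogging moment at B produces rotation L₁/(3EI) + L₂/(3EI) = 6.083/EI.
Compatibility: M_B·(L₁+L₂)/(3EI) = θ_0, giving M_B = 87.02 kN·m (hogging).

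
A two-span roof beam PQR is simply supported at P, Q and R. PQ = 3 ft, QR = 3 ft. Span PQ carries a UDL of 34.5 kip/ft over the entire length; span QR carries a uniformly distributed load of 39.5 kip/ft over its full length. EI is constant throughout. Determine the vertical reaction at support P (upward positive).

Take M_Q as the redundant. Released structure: two simple spans PQ and QR with a hinge at Q.
Discontinuity in slope at Q on the released structure — sum the simple-span end rotations:
  span PQ: UDL 34.5: wL³/(24EI) = 38.81/EI
  span QR: UDL 39.5: wL³/(24EI) = 44.44/EI
  relative rotation θ_0 = (38.81 + 44.44)/EI = 83.25/EI
A unit hogging moment at Q produces rotation L₁/(3EI) + L₂/(3EI) = 2/EI.
Compatibility: M_Q·(L₁+L₂)/(3EI) = θ_0, giving M_Q = 41.62 kip·ft (hogging).
Span PQ, ΣM about P with M_Q applied at Q: R_Q^{PQ}·3 = 155.2 + 41.62, so R_Q^{PQ} = 65.62 kip and R_P = 103.5 − 65.62 = 37.88 kip.

R_P = 37.88 kip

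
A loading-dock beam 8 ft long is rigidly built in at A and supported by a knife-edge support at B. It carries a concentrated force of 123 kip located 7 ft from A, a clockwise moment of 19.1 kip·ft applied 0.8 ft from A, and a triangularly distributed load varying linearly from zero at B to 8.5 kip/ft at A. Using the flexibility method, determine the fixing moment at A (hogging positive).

M_A = 110.5 kip·ft

Remove the prop at B; the released (primary) structure is a cantilever built in at A.
Downward deflection at the released point B due to the loads:
  point load 123 at a = 7: Pa²(3L − a)/(6EI) = 17076/EI
  clockwise couple 19.1 at a = 0.8: M₀a(2L − a)/(2EI) = 116.1/EI
  triangular load, peak 8.5 at the fixed end: w₀L⁴/(30EI) = 1161/EI
  δ_0 = 18353/EI
Flexibility coefficient — unit upward force at B: δ_{BB} = L³/(3EI) = 170.7/EI.
The prop prevents deflection at B: R_B = δ_0/δ_{BB} = 18353/170.7 = 107.5 kip.
Moment equilibrium about A: M_A = Σ(load moments about A) − R_B·L = 970.8 − 107.5×8 = 110.5 kip·ft.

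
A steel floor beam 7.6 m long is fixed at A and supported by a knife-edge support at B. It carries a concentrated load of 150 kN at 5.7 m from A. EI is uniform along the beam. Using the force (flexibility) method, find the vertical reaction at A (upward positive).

R_A = 55.08 kN

Take the reaction at B as the redundant and release it; the primary structure is a cantilever fixed at A.
Downward deflection at the released point B due to the loads:
  point load 150 at a = 5.7: Pa²(3L − a)/(6EI) = 13889/EI
Tip deflection under a unit load at B: L³/(3EI) = 146.3/EI.
The prop prevents deflection at B: R_B = δ_0/δ_{BB} = 13889/146.3 = 94.92 kN.
Vertical equilibrium: R_A = ΣP − R_B = 150 − 94.92 = 55.08 kN.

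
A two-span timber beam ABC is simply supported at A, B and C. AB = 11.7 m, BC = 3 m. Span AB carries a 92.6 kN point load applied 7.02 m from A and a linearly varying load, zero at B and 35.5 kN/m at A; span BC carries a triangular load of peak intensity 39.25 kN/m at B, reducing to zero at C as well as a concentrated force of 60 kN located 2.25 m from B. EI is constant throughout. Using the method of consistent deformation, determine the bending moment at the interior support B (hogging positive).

Insert a hinge at B; M_B is the redundant, and each span becomes simply supported.
Rotations at B on the released spans (each span's end-slope, ×1/EI):
  span AB: point load 92.6 at a = 7.02: Pab(L + a)/(6LEI) = 811.3/EI
  span AB: triangular load, peak 35.5: 7w₀L³/(360EI) = 1106/EI
  span BC: triangular load, peak 39.25: w₀L³/(45EI) = 23.55/EI
  span BC: point load 60 at a = 2.25: Pab(L + b)/(6LEI) = 21.09/EI
  relative rotation θ_0 = (1917 + 44.64)/EI = 1961/EI
A unit hogging moment at B produces rotation L₁/(3EI) + L₂/(3EI) = 4.9/EI.
Slope continuity at B: θ_0 = M_B·4.9/EI, so M_B = 1961/4.9 = 400.3 kN·m (hogging).

M_B = 400.3 kN·m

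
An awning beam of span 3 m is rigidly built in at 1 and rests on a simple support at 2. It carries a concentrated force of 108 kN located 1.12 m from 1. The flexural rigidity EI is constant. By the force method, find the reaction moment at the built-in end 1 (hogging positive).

Take the reaction at 2 as the redundant and release it; the primary structure is a cantilever fixed at 1.
Downward deflection at the released point 2 due to the loads:
  point load 108 at a = 1.12: Pa²(3L − a)/(6EI) = 177.9/EI
Flexibility coefficient — unit upward force at 2: δ_{22} = L³/(3EI) = 9/EI.
Compatibility at 2: δ_0 − R_2·δ_{22} = 0, so R_2 = 177.9/9 = 19.77 kN.
Moment equilibrium about 1: M_1 = Σ(load moments about 1) − R_2·L = 121 − 19.77×3 = 61.65 kN·m.

M_1 = 61.65 kN·m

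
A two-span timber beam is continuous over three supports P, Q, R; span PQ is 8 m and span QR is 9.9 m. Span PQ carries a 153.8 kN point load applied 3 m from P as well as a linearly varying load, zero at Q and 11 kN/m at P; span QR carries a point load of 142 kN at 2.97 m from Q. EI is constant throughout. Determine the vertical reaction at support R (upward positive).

Release continuity at Q by inserting a hinge; the redundant is the internal moment M_Q. The primary structure is two simply-supported spans PQ and QR.
Discontinuity in slope at Q on the released structure — sum the simple-span end rotations:
  span PQ: point load 153.8 at a = 3: Pab(L + a)/(6LEI) = 528.7/EI
  span PQ: triangular load, peak 11: 7w₀L³/(360EI) = 109.5/EI
  span QR: point load 142 at a = 2.97: Pab(L + b)/(6LEI) = 828.1/EI
  relative rotation θ_0 = (638.2 + 828.1)/EI = 1466/EI
A unit hogging moment at Q produces rotation L₁/(3EI) + L₂/(3EI) = 5.967/EI.
Slope continuity at Q: θ_0 = M_Q·5.967/EI, so M_Q = 1466/5.967 = 245.7 kN·m (hogging).
Span QR, ΣM about R: R_Q^{QR}·9.9 = 984.1 + 245.7, so R_Q^{QR} = 124.2 kN and R_R = 142 − 124.2 = 17.78 kN.

R_R = 17.78 kN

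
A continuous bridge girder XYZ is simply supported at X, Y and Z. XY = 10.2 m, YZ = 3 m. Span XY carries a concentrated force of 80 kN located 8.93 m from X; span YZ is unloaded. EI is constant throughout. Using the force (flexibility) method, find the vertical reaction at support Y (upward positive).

R_Y = 97.84 kN

Release continuity at Y by inserting a hinge; the redundant is the internal moment M_Y. The primary structure is two simply-supported spans XY and YZ.
Rotations at Y on the released spans (each span's end-slope, ×1/EI):
  span XY: point load 80 at a = 8.93: Pab(L + a)/(6LEI) = 283.6/EI
  relative rotation θ_0 = (283.6 + 0)/EI = 283.6/EI
A unit hogging moment at Y produces rotation L₁/(3EI) + L₂/(3EI) = 4.4/EI.
Slope continuity at Y: θ_0 = M_Y·4.4/EI, so M_Y = 283.6/4.4 = 64.45 kN·m (hogging).
Span XY, ΣM about X with M_Y applied at Y: R_Y^{XY}·10.2 = 714.4 + 64.45, so R_Y^{XY} = 76.36 kN and R_X = 80 − 76.36 = 3.642 kN.
Span YZ, ΣM about Z: R_Y^{YZ}·3 = 0 + 64.45, so R_Y^{YZ} = 21.48 kN and R_Z = 0 − 21.48 = -21.48 kN.
R_Y = 76.36 + 21.48 = 97.84 kN.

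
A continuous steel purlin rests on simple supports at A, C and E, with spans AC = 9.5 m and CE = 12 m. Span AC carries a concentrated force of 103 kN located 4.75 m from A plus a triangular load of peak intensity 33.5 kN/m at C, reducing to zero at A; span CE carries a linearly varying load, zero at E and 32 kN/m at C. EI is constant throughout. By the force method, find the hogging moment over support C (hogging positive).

Take M_C as the redundant. Released structure: two simple spans AC and CE with a hinge at C.
Discontinuity in slope at C on the released structure — sum the simple-span end rotations:
  span AC: point load 103 at a = 4.75: Pab(L + a)/(6LEI) = 581/EI
  span AC: triangular load, peak 33.5: w₀L³/(45EI) = 638.3/EI
  span CE: triangular load, peak 32: w₀L³/(45EI) = 1229/EI
  relative rotation θ_0 = (1219 + 1229)/EI = 2448/EI
A unit hogging moment at C produces rotation L₁/(3EI) + L₂/(3EI) = 7.167/EI.
Slope continuity at C: θ_0 = M_C·7.167/EI, so M_C = 2448/7.167 = 341.6 kN·m (hogging).

M_C = 341.6 kN·m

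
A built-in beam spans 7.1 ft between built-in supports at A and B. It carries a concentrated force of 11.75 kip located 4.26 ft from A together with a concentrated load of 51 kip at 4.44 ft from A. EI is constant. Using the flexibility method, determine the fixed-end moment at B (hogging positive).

M_B = 65.07 kip·ft

Release both end moments; the primary structure is a simply-supported span AB with redundants M_A and M_B.
Simple-span end rotations at A and B under the given loads:
  at A: point load 11.75 at a = 4.26: Pab(L + b)/(6LEI) = 33.17/EI
  at B: point load 11.75 at a = 4.26: Pab(L + a)/(6LEI) = 37.91/EI
  at A: point load 51 at a = 4.44: Pab(L + b)/(6LEI) = 138/EI
  at B: point load 51 at a = 4.44: Pab(L + a)/(6LEI) = 163.2/EI
  θ_A0 = 171.2/EI,  θ_B0 = 201.1/EI
Flexibility coefficients: a unit moment at one end gives L/(3EI) there and L/(6EI) at the far end, so f₁₁ = f₂₂ = 2.367/EI and f₁₂ = f₂₁ = 1.183/EI.
Compatibility — zero rotation at each built-in end:
  2.367 M_A + 1.183 M_B = 171.2
  1.183 M_A + 2.367 M_B = 201.1
Solving the pair gives M_A = 39.79 kip·ft and M_B = 65.07 kip·ft (hogging).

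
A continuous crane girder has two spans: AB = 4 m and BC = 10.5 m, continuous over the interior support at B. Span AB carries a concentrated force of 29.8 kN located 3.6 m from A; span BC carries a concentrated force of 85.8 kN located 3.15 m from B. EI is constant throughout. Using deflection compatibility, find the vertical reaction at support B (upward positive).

Release continuity at B by inserting a hinge; the redundant is the internal moment M_B. The primary structure is two simply-supported spans AB and BC.
End slopes at the hinge B, treating each span as simply supported:
  span AB: point load 29.8 at a = 3.6: Pab(L + a)/(6LEI) = 13.59/EI
  span BC: point load 85.8 at a = 3.15: Pab(L + b)/(6LEI) = 562.8/EI
  relative rotation θ_0 = (13.59 + 562.8)/EI = 576.4/EI
A unit hogging moment at B produces rotation L₁/(3EI) + L₂/(3EI) = 4.833/EI.
Slope continuity at B: θ_0 = M_B·4.833/EI, so M_B = 576.4/4.833 = 119.3 kN·m (hogging).
Span AB, ΣM about A with M_B applied at B: R_B^{AB}·4 = 107.3 + 119.3, so R_B^{AB} = 56.64 kN and R_A = 29.8 − 56.64 = -26.84 kN.
Span BC, ΣM about C: R_B^{BC}·10.5 = 630.6 + 119.3, so R_B^{BC} = 71.42 kN and R_C = 85.8 − 71.42 = 14.38 kN.
R_B = 56.64 + 71.42 = 128.1 kN.

R_B = 128.1 kN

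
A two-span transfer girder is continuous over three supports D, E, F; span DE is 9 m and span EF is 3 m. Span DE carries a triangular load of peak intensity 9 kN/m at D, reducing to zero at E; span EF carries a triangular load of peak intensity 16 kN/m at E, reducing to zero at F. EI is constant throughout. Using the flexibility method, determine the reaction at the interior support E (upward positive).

R_E = 44.74 kN

Take M_E as the redundant. Released structure: two simple spans DE and EF with a hinge at E.
Rotations at E on the released spans (each span's end-slope, ×1/EI):
  span DE: triangular load, peak 9: 7w₀L³/(360EI) = 127.6/EI
  span EF: triangular load, peak 16: w₀L³/(45EI) = 9.6/EI
  relative rotation θ_0 = (127.6 + 9.6)/EI = 137.2/EI
A unit hogging moment at E produces rotation L₁/(3EI) + L₂/(3EI) = 4/EI.
Compatibility: M_E·(L₁+L₂)/(3EI) = θ_0, giving M_E = 34.29 kN·m (hogging).
Span DE, ΣM about D with M_E applied at E: R_E^{DE}·9 = 121.5 + 34.29, so R_E^{DE} = 17.31 kN and R_D = 40.5 − 17.31 = 23.19 kN.
Span EF, ΣM about F: R_E^{EF}·3 = 48 + 34.29, so R_E^{EF} = 27.43 kN and R_F = 24 − 27.43 = -3.431 kN.
R_E = 17.31 + 27.43 = 44.74 kN.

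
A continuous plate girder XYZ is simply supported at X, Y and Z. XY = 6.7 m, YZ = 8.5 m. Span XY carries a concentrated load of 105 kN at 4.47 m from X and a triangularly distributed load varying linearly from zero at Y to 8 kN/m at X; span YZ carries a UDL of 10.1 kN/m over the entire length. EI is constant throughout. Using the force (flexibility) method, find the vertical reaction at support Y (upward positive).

R_Y = 153.3 kN

Insert a hinge at Y; M_Y is the redundant, and each span becomes simply supported.
Rotations at Y on the released spans (each span's end-slope, ×1/EI):
  span XY: point load 105 at a = 4.47: Pab(L + a)/(6LEI) = 290.8/EI
  span XY: triangular load, peak 8: 7w₀L³/(360EI) = 46.79/EI
  span YZ: UDL 10.1: wL³/(24EI) = 258.4/EI
  relative rotation θ_0 = (337.6 + 258.4)/EI = 596.1/EI
A unit hogging moment at Y produces rotation L₁/(3EI) + L₂/(3EI) = 5.067/EI.
Compatibility: M_Y·(L₁+L₂)/(3EI) = θ_0, giving M_Y = 117.6 kN·m (hogging).
Span XY, ΣM about X with M_Y applied at Y: R_Y^{XY}·6.7 = 529.2 + 117.6, so R_Y^{XY} = 96.54 kN and R_X = 131.8 − 96.54 = 35.26 kN.
Span YZ, ΣM about Z: R_Y^{YZ}·8.5 = 364.9 + 117.6, so R_Y^{YZ} = 56.77 kN and R_Z = 85.85 − 56.77 = 29.08 kN.
R_Y = 96.54 + 56.77 = 153.3 kN.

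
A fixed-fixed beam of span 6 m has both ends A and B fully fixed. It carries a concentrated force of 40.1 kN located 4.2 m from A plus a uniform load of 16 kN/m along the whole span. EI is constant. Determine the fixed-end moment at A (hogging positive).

Take the two fixed-end moments M_A, M_B as redundants; the released structure is the simple span AB.
Simple-span end rotations at A and B under the given loads:
  at A: point load 40.1 at a = 4.2: Pab(L + b)/(6LEI) = 65.68/EI
  at B: point load 40.1 at a = 4.2: Pab(L + a)/(6LEI) = 85.89/EI
  at A: UDL 16: wL³/(24EI) = 144/EI
  at B: UDL 16: wL³/(24EI) = 144/EI
  θ_A0 = 209.7/EI,  θ_B0 = 229.9/EI
Flexibility coefficients: a unit moment at one end gives L/(3EI) there and L/(6EI) at the far end, so f₁₁ = f₂₂ = 2/EI and f₁₂ = f₂₁ = 1/EI.
Compatibility — zero rotation at each built-in end:
  2 M_A + 1 M_B = 209.7
  1 M_A + 2 M_B = 229.9
Solving the pair gives M_A = 63.16 kN·m and M_B = 83.37 kN·m (hogging).

M_A = 63.16 kN·m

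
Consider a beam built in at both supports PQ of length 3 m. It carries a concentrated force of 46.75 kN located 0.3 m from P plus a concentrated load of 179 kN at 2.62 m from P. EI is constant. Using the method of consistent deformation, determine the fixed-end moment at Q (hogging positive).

Take the two fixed-end moments M_P, M_Q as redundants; the released structure is the simple span PQ.
On the primary (simply-supported) span, the end slopes from the loading are:
  at P: point load 46.75 at a = 0.3: Pab(L + b)/(6LEI) = 11.99/EI
  at Q: point load 46.75 at a = 0.3: Pab(L + a)/(6LEI) = 6.942/EI
  at P: point load 179 at a = 2.62: Pab(L + b)/(6LEI) = 33.46/EI
  at Q: point load 179 at a = 2.62: Pab(L + a)/(6LEI) = 55.64/EI
  θ_P0 = 45.46/EI,  θ_Q0 = 62.58/EI
Flexibility coefficients: a unit moment at one end gives L/(3EI) there and L/(6EI) at the far end, so f₁₁ = f₂₂ = 1/EI and f₁₂ = f₂₁ = 0.5/EI.
Compatibility — zero rotation at each built-in end:
  1 M_P + 0.5 M_Q = 45.46
  0.5 M_P + 1 M_Q = 62.58
Solving the pair gives M_P = 18.88 kN·m and M_Q = 53.14 kN·m (hogging).

M_Q = 53.14 kN·m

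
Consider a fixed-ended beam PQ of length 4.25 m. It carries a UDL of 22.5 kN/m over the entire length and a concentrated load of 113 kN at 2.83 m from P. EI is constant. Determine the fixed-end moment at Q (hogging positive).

Release both end moments; the primary structure is a simply-supported span PQ with redundants M_P and M_Q.
On the primary (simply-supported) span, the end slopes from the loading are:
  at P: UDL 22.5: wL³/(24EI) = 71.97/EI
  at Q: UDL 22.5: wL³/(24EI) = 71.97/EI
  at P: point load 113 at a = 2.83: Pab(L + b)/(6LEI) = 101/EI
  at Q: point load 113 at a = 2.83: Pab(L + a)/(6LEI) = 126.1/EI
  θ_P0 = 172.9/EI,  θ_Q0 = 198/EI
Flexibility coefficients: a unit moment at one end gives L/(3EI) there and L/(6EI) at the far end, so f₁₁ = f₂₂ = 1.417/EI and f₁₂ = f₂₁ = 0.7083/EI.
Compatibility — zero rotation at each built-in end:
  1.417 M_P + 0.7083 M_Q = 172.9
  0.7083 M_P + 1.417 M_Q = 198
Solving the pair gives M_P = 69.57 kN·m and M_Q = 105 kN·m (hogging).

M_Q = 105 kN·m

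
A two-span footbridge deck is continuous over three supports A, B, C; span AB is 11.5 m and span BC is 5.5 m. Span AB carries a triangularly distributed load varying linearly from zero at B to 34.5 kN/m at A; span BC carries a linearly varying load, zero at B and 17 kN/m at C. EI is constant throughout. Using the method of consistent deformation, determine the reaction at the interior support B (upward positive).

Insert a hinge at B; M_B is the redundant, and each span becomes simply supported.
Discontinuity in slope at B on the released structure — sum the simple-span end rotations:
  span AB: triangular load, peak 34.5: 7w₀L³/(360EI) = 1020/EI
  span BC: triangular load, peak 17: 7w₀L³/(360EI) = 55/EI
  relative rotation θ_0 = (1020 + 55)/EI = 1075/EI
A unit hogging moment at B produces rotation L₁/(3EI) + L₂/(3EI) = 5.667/EI.
Slope continuity at B: θ_0 = M_B·5.667/EI, so M_B = 1075/5.667 = 189.7 kN·m (hogging).
Span AB, ΣM about A with M_B applied at B: R_B^{AB}·11.5 = 760.4 + 189.7, so R_B^{AB} = 82.62 kN and R_A = 198.4 − 82.62 = 115.8 kN.
Span BC, ΣM about C: R_B^{BC}·5.5 = 85.71 + 189.7, so R_B^{BC} = 50.08 kN and R_C = 46.75 − 50.08 = -3.333 kN.
R_B = 82.62 + 50.08 = 132.7 kN.

R_B = 132.7 kN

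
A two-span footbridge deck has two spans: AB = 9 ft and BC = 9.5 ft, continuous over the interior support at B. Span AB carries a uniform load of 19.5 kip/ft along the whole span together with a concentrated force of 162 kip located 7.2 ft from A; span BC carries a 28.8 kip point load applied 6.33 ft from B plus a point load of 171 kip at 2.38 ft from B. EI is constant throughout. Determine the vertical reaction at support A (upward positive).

R_A = 80.59 kip

Insert a hinge at B; M_B is the redundant, and each span becomes simply supported.
Discontinuity in slope at B on the released structure — sum the simple-span end rotations:
  span AB: UDL 19.5: wL³/(24EI) = 592.3/EI
  span AB: point load 162 at a = 7.2: Pab(L + a)/(6LEI) = 629.9/EI
  span BC: point load 28.8 at a = 6.33: Pab(L + b)/(6LEI) = 128.5/EI
  span BC: point load 171 at a = 2.38: Pab(L + b)/(6LEI) = 844.9/EI
  relative rotation θ_0 = (1222 + 973.4)/EI = 2196/EI
A unit hogging moment at B produces rotation L₁/(3EI) + L₂/(3EI) = 6.167/EI.
Slope continuity at B: θ_0 = M_B·6.167/EI, so M_B = 2196/6.167 = 356 kip·ft (hogging).
Span AB, ΣM about A with M_B applied at B: R_B^{AB}·9 = 1956 + 356, so R_B^{AB} = 256.9 kip and R_A = 337.5 − 256.9 = 80.59 kip.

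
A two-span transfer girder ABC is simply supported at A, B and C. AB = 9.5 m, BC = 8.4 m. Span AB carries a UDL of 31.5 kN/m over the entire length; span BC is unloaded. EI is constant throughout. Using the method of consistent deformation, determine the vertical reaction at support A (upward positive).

Take M_B as the redundant. Released structure: two simple spans AB and BC with a hinge at B.
Rotations at B on the released spans (each span's end-slope, ×1/EI):
  span AB: UDL 31.5: wL³/(24EI) = 1125/EI
  relative rotation θ_0 = (1125 + 0)/EI = 1125/EI
A unit hogging moment at B produces rotation L₁/(3EI) + L₂/(3EI) = 5.967/EI.
Compatibility: M_B·(L₁+L₂)/(3EI) = θ_0, giving M_B = 188.6 kN·m (hogging).
Span AB, ΣM about A with M_B applied at B: R_B^{AB}·9.5 = 1421 + 188.6, so R_B^{AB} = 169.5 kN and R_A = 299.2 − 169.5 = 129.8 kN.

R_A = 129.8 kN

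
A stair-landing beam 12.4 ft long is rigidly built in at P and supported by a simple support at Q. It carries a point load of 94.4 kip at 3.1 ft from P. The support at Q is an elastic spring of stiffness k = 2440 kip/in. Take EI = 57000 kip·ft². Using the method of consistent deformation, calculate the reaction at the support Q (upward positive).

R_Q = 8.088 kip

Release the roller at Q. Primary structure: cantilever fixed at P.
Downward deflection at the released point Q due to the loads:
  point load 94.4 at a = 3.1: Pa²(3L − a)/(6EI) = 5156/EI
Flexibility coefficient — unit upward force at Q: δ_{QQ} = L³/(3EI) = 635.5/EI.
With EI = 57000 kip·ft²: δ_0 = 0.090453 ft and δ_{QQ} = 0.01115 ft/kip.
Compatibility — the spring shortens by R_Q/k under the reaction it provides: δ_0 − R_Q·δ_{QQ} = R_Q/k. With 1/k = 1/(2440×12) ft/kip = 0.000034 ft/kip, R_Q = δ_0 / (δ_{QQ} + 1/k) = 0.090453 / (0.01115 + 0.000034) = 8.088 kip.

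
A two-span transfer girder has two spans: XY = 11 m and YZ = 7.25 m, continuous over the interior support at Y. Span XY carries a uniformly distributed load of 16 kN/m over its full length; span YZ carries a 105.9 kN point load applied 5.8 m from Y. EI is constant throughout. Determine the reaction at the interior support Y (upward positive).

Take M_Y as the redundant. Released structure: two simple spans XY and YZ with a hinge at Y.
Rotations at Y on the released spans (each span's end-slope, ×1/EI):
  span XY: UDL 16: wL³/(24EI) = 887.3/EI
  span YZ: point load 105.9 at a = 5.8: Pab(L + b)/(6LEI) = 178.1/EI
  relative rotation θ_0 = (887.3 + 178.1)/EI = 1065/EI
A unit hogging moment at Y produces rotation L₁/(3EI) + L₂/(3EI) = 6.083/EI.
Slope continuity at Y: θ_0 = M_Y·6.083/EI, so M_Y = 1065/6.083 = 175.1 kN·m (hogging).
Span XY, ΣM about X with M_Y applied at Y: R_Y^{XY}·11 = 968 + 175.1, so R_Y^{XY} = 103.9 kN and R_X = 176 − 103.9 = 72.08 kN.
Span YZ, ΣM about Z: R_Y^{YZ}·7.25 = 153.6 + 175.1, so R_Y^{YZ} = 45.34 kN and R_Z = 105.9 − 45.34 = 60.56 kN.
R_Y = 103.9 + 45.34 = 149.3 kN.

R_Y = 149.3 kN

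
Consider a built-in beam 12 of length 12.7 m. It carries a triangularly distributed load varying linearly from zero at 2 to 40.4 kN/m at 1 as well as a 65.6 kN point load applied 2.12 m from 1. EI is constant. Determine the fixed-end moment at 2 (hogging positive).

Take the two fixed-end moments M_1, M_2 as redundants; the released structure is the simple span 12.
End rotations of the released simple span under the applied load (×1/EI):
  at 1: triangular load, peak 40.4: w₀L³/(45EI) = 1839/EI
  at 2: triangular load, peak 40.4: 7w₀L³/(360EI) = 1609/EI
  at 1: point load 65.6 at a = 2.12: Pab(L + b)/(6LEI) = 449.5/EI
  at 2: point load 65.6 at a = 2.12: Pab(L + a)/(6LEI) = 286.2/EI
  θ_10 = 2289/EI,  θ_20 = 1895/EI
Flexibility coefficients: a unit moment at one end gives L/(3EI) there and L/(6EI) at the far end, so f₁₁ = f₂₂ = 4.233/EI and f₁₂ = f₂₁ = 2.117/EI.
Compatibility — zero rotation at each built-in end:
  4.233 M_1 + 2.117 M_2 = 2289
  2.117 M_1 + 4.233 M_2 = 1895
Solving the pair gives M_1 = 422.3 kN·m and M_2 = 236.5 kN·m (hogging).

M_2 = 236.5 kN·m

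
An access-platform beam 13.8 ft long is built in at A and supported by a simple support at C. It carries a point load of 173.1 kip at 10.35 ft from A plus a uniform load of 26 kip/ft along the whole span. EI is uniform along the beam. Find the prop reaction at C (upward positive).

Remove the prop at C; the released (primary) structure is a cantilever built in at A.
Deflection at C on the released cantilever, summing each load's contribution:
  point load 173.1 at a = 10.35: Pa²(3L − a)/(6EI) = 95960/EI
  UDL 26: wL⁴/(8EI) = 117869/EI
  δ_0 = 213829/EI
Flexibility coefficient — unit upward force at C: δ_{CC} = L³/(3EI) = 876/EI.
Compatibility at C: δ_0 − R_C·δ_{CC} = 0, so R_C = 213829/876 = 244.1 kip.

R_C = 244.1 kip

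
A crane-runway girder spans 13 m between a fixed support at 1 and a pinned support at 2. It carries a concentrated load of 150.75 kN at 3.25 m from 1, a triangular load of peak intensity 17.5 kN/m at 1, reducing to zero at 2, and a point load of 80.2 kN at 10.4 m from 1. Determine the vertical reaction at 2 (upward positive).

R_2 = 92.17 kN

Choose R_2 as the redundant. The primary structure is the cantilever fixed at 1.
Primary-structure tip deflection at 2 by superposition:
  point load 150.75 at a = 3.25: Pa²(3L − a)/(6EI) = 9487/EI
  triangular load, peak 17.5 at the fixed end: w₀L⁴/(30EI) = 16661/EI
  point load 80.2 at a = 10.4: Pa²(3L − a)/(6EI) = 41348/EI
  δ_0 = 67496/EI
Flexibility coefficient — unit upward force at 2: δ_{22} = L³/(3EI) = 732.3/EI.
The prop prevents deflection at 2: R_2 = δ_0/δ_{22} = 67496/732.3 = 92.17 kN.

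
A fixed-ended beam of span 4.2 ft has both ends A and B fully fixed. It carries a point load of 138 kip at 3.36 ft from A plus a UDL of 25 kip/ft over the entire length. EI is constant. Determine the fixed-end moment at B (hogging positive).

Take the two fixed-end moments M_A, M_B as redundants; the released structure is the simple span AB.
Simple-span end rotations at A and B under the given loads:
  at A: point load 138 at a = 3.36: Pab(L + b)/(6LEI) = 77.9/EI
  at B: point load 138 at a = 3.36: Pab(L + a)/(6LEI) = 116.8/EI
  at A: UDL 25: wL³/(24EI) = 77.17/EI
  at B: UDL 25: wL³/(24EI) = 77.17/EI
  θ_A0 = 155.1/EI,  θ_B0 = 194/EI
Flexibility coefficients: a unit moment at one end gives L/(3EI) there and L/(6EI) at the far end, so f₁₁ = f₂₂ = 1.4/EI and f₁₂ = f₂₁ = 0.7/EI.
Compatibility — zero rotation at each built-in end:
  1.4 M_A + 0.7 M_B = 155.1
  0.7 M_A + 1.4 M_B = 194
Solving the pair gives M_A = 55.3 kip·ft and M_B = 110.9 kip·ft (hogging).

M_B = 110.9 kip·ft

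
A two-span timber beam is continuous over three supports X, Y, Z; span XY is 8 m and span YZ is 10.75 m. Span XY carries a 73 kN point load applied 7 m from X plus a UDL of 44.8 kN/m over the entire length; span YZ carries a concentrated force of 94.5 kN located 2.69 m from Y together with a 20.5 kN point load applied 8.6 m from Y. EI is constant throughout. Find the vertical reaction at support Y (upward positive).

R_Y = 380.4 kN

Release continuity at Y by inserting a hinge; the redundant is the internal moment M_Y. The primary structure is two simply-supported spans XY and YZ.
Discontinuity in slope at Y on the released structure — sum the simple-span end rotations:
  span XY: point load 73 at a = 7: Pab(L + a)/(6LEI) = 159.7/EI
  span XY: UDL 44.8: wL³/(24EI) = 955.7/EI
  span YZ: point load 94.5 at a = 2.69: Pab(L + b)/(6LEI) = 597.5/EI
  span YZ: point load 20.5 at a = 8.6: Pab(L + b)/(6LEI) = 75.81/EI
  relative rotation θ_0 = (1115 + 673.3)/EI = 1789/EI
A unit hogging moment at Y produces rotation L₁/(3EI) + L₂/(3EI) = 6.25/EI.
Compatibility: M_Y·(L₁+L₂)/(3EI) = θ_0, giving M_Y = 286.2 kN·m (hogging).
Span XY, ΣM about X with M_Y applied at Y: R_Y^{XY}·8 = 1945 + 286.2, so R_Y^{XY} = 278.8 kN and R_X = 431.4 − 278.8 = 152.6 kN.
Span YZ, ΣM about Z: R_Y^{YZ}·10.75 = 805.7 + 286.2, so R_Y^{YZ} = 101.6 kN and R_Z = 115 − 101.6 = 13.42 kN.
R_Y = 278.8 + 101.6 = 380.4 kN.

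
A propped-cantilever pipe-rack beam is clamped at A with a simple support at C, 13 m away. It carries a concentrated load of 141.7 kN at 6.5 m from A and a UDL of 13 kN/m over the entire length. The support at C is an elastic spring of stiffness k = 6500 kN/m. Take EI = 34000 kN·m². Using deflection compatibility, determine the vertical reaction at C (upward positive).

Remove the prop at C; the released (primary) structure is a cantilever built in at A.
Free-end deflection of the primary structure under the applied loading (downward +):
  point load 141.7 at a = 6.5: Pa²(3L − a)/(6EI) = 32429/EI
  UDL 13: wL⁴/(8EI) = 46412/EI
  δ_0 = 78840/EI
Flexibility coefficient — unit upward force at C: δ_{CC} = L³/(3EI) = 732.3/EI.
With EI = 34000 kN·m²: δ_0 = 2.3188 m and δ_{CC} = 0.021539 m/kN.
Compatibility — the spring shortens by R_C/k under the reaction it provides: δ_0 − R_C·δ_{CC} = R_C/k. With 1/k = 0.000154 m/kN, R_C = δ_0 / (δ_{CC} + 1/k) = 2.3188 / (0.021539 + 0.000154) = 106.9 kN.

R_C = 106.9 kN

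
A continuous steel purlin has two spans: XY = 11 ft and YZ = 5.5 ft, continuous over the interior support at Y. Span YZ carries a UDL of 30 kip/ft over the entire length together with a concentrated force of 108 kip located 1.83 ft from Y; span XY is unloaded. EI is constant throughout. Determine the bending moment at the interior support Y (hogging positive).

Insert a hinge at Y; M_Y is the redundant, and each span becomes simply supported.
Rotations at Y on the released spans (each span's end-slope, ×1/EI):
  span YZ: UDL 30: wL³/(24EI) = 208/EI
  span YZ: point load 108 at a = 1.83: Pab(L + b)/(6LEI) = 201.6/EI
  relative rotation θ_0 = (0 + 409.5)/EI = 409.5/EI
A unit hogging moment at Y produces rotation L₁/(3EI) + L₂/(3EI) = 5.5/EI.
Slope continuity at Y: θ_0 = M_Y·5.5/EI, so M_Y = 409.5/5.5 = 74.46 kip·ft (hogging).

M_Y = 74.46 kip·ft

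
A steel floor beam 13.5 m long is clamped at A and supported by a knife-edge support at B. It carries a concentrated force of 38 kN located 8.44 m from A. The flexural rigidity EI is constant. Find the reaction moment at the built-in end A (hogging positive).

M_A = 82.63 kN·m

Take the reaction at B as the redundant and release it; the primary structure is a cantilever fixed at A.
Free-end deflection of the primary structure under the applied loading (downward +):
  point load 38 at a = 8.44: Pa²(3L − a)/(6EI) = 14464/EI
Tip deflection under a unit load at B: L³/(3EI) = 820.1/EI.
Compatibility at B: δ_0 − R_B·δ_{BB} = 0, so R_B = 14464/820.1 = 17.64 kN.
Moment equilibrium about A: M_A = Σ(load moments about A) − R_B·L = 320.7 − 17.64×13.5 = 82.63 kN·m.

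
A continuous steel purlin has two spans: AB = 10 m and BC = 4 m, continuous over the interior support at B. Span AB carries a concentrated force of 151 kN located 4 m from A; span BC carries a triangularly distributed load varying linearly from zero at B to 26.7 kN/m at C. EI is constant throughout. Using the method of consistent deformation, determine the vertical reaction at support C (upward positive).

Release continuity at B by inserting a hinge; the redundant is the internal moment M_B. The primary structure is two simply-supported spans AB and BC.
End slopes at the hinge B, treating each span as simply supported:
  span AB: point load 151 at a = 4: Pab(L + a)/(6LEI) = 845.6/EI
  span BC: triangular load, peak 26.7: 7w₀L³/(360EI) = 33.23/EI
  relative rotation θ_0 = (845.6 + 33.23)/EI = 878.8/EI
A unit hogging moment at B produces rotation L₁/(3EI) + L₂/(3EI) = 4.667/EI.
Slope continuity at B: θ_0 = M_B·4.667/EI, so M_B = 878.8/4.667 = 188.3 kN·m (hogging).
Span BC, ΣM about C: R_B^{BC}·4 = 71.2 + 188.3, so R_B^{BC} = 64.88 kN and R_C = 53.4 − 64.88 = -11.48 kN.

R_C = -11.48 kN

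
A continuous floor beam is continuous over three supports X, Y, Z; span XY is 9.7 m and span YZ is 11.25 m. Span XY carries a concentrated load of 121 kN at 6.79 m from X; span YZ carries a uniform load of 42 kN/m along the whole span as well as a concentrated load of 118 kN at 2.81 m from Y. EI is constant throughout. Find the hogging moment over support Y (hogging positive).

M_Y = 570.7 kN·m

Insert a hinge at Y; M_Y is the redundant, and each span becomes simply supported.
Rotations at Y on the released spans (each span's end-slope, ×1/EI):
  span XY: point load 121 at a = 6.79: Pab(L + a)/(6LEI) = 677.4/EI
  span YZ: UDL 42: wL³/(24EI) = 2492/EI
  span YZ: point load 118 at a = 2.81: Pab(L + b)/(6LEI) = 816.3/EI
  relative rotation θ_0 = (677.4 + 3308)/EI = 3985/EI
A unit hogging moment at Y produces rotation L₁/(3EI) + L₂/(3EI) = 6.983/EI.
Compatibility: M_Y·(L₁+L₂)/(3EI) = θ_0, giving M_Y = 570.7 kN·m (hogging).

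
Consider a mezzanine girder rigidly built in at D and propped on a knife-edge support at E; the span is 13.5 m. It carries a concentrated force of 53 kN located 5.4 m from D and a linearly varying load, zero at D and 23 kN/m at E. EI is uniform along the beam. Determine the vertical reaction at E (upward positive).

Take the reaction at E as the redundant and release it; the primary structure is a cantilever fixed at D.
Primary-structure tip deflection at E by superposition:
  point load 53 at a = 5.4: Pa²(3L − a)/(6EI) = 9041/EI
  triangular load, peak 23 at the free end: 11w₀L⁴/(120EI) = 70028/EI
  δ_0 = 79069/EI
Tip deflection under a unit load at E: L³/(3EI) = 820.1/EI.
Compatibility at E: δ_0 − R_E·δ_{EE} = 0, so R_E = 79069/820.1 = 96.41 kN.

R_E = 96.41 kN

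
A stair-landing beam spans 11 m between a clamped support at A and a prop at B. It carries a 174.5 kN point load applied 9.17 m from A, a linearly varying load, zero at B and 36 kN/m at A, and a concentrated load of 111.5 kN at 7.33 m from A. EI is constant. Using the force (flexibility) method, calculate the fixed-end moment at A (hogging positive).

Remove the prop at B; the released (primary) structure is a cantilever built in at A.
Deflection at B on the released cantilever, summing each load's contribution:
  point load 174.5 at a = 9.17: Pa²(3L − a)/(6EI) = 58278/EI
  triangular load, peak 36 at the fixed end: w₀L⁴/(30EI) = 17569/EI
  point load 111.5 at a = 7.33: Pa²(3L − a)/(6EI) = 25631/EI
  δ_0 = 101478/EI
Tip deflection under a unit load at B: L³/(3EI) = 443.7/EI.
Compatibility at B: δ_0 − R_B·δ_{BB} = 0, so R_B = 101478/443.7 = 228.7 kN.
Moment equilibrium about A: M_A = Σ(load moments about A) − R_B·L = 3143 − 228.7×11 = 627.5 kN·m.

M_A = 627.5 kN·m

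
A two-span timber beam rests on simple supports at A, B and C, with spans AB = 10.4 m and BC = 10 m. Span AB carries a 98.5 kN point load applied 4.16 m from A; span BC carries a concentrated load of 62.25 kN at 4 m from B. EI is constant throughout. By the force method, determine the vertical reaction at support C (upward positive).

Take M_B as the redundant. Released structure: two simple spans AB and BC with a hinge at B.
Discontinuity in slope at B on the released structure — sum the simple-span end rotations:
  span AB: point load 98.5 at a = 4.16: Pab(L + a)/(6LEI) = 596.6/EI
  span BC: point load 62.25 at a = 4: Pab(L + b)/(6LEI) = 398.4/EI
  relative rotation θ_0 = (596.6 + 398.4)/EI = 995/EI
A unit hogging moment at B produces rotation L₁/(3EI) + L₂/(3EI) = 6.8/EI.
Slope continuity at B: θ_0 = M_B·6.8/EI, so M_B = 995/6.8 = 146.3 kN·m (hogging).
Span BC, ΣM about C: R_B^{BC}·10 = 373.5 + 146.3, so R_B^{BC} = 51.98 kN and R_C = 62.25 − 51.98 = 10.27 kN.

R_C = 10.27 kN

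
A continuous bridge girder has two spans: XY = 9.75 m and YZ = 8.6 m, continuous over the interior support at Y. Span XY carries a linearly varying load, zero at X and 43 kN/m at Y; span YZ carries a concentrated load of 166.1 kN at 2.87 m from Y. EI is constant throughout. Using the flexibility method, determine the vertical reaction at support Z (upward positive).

Insert a hinge at Y; M_Y is the redundant, and each span becomes simply supported.
Rotations at Y on the released spans (each span's end-slope, ×1/EI):
  span XY: triangular load, peak 43: w₀L³/(45EI) = 885.7/EI
  span YZ: point load 166.1 at a = 2.87: Pab(L + b)/(6LEI) = 758.6/EI
  relative rotation θ_0 = (885.7 + 758.6)/EI = 1644/EI
A unit hogging moment at Y produces rotation L₁/(3EI) + L₂/(3EI) = 6.117/EI.
Compatibility: M_Y·(L₁+L₂)/(3EI) = θ_0, giving M_Y = 268.8 kN·m (hogging).
Span YZ, ΣM about Z: R_Y^{YZ}·8.6 = 951.8 + 268.8, so R_Y^{YZ} = 141.9 kN and R_Z = 166.1 − 141.9 = 24.17 kN.

R_Z = 24.17 kN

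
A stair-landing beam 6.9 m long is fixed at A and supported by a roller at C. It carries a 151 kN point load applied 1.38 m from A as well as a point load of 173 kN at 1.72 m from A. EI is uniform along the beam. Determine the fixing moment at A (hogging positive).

M_A = 345.6 kN·m

Remove the prop at C; the released (primary) structure is a cantilever built in at A.
Primary-structure tip deflection at C by superposition:
  point load 151 at a = 1.38: Pa²(3L − a)/(6EI) = 926/EI
  point load 173 at a = 1.72: Pa²(3L − a)/(6EI) = 1619/EI
  δ_0 = 2545/EI
Tip deflection under a unit load at C: L³/(3EI) = 109.5/EI.
The prop prevents deflection at C: R_C = δ_0/δ_{CC} = 2545/109.5 = 23.24 kN.
Moment equilibrium about A: M_A = Σ(load moments about A) − R_C·L = 505.9 − 23.24×6.9 = 345.6 kN·m.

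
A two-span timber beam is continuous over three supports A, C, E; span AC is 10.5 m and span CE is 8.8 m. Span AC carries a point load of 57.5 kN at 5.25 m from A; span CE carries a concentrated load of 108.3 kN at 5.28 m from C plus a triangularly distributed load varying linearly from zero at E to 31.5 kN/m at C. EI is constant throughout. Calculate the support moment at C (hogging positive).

M_C = 208.7 kN·m

Take M_C as the redundant. Released structure: two simple spans AC and CE with a hinge at C.
Discontinuity in slope at C on the released structure — sum the simple-span end rotations:
  span AC: point load 57.5 at a = 5.25: Pab(L + a)/(6LEI) = 396.2/EI
  span CE: point load 108.3 at a = 5.28: Pab(L + b)/(6LEI) = 469.7/EI
  span CE: triangular load, peak 31.5: w₀L³/(45EI) = 477/EI
  relative rotation θ_0 = (396.2 + 946.7)/EI = 1343/EI
A unit hogging moment at C produces rotation L₁/(3EI) + L₂/(3EI) = 6.433/EI.
Compatibility: M_C·(L₁+L₂)/(3EI) = θ_0, giving M_C = 208.7 kN·m (hogging).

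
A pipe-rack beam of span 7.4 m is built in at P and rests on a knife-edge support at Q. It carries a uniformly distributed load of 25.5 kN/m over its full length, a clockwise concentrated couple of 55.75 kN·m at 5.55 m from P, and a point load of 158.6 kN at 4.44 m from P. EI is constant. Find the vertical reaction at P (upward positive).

R_P = 197.4 kN

Remove the prop at Q; the released (primary) structure is a cantilever built in at P.
Free-end deflection of the primary structure under the applied loading (downward +):
  UDL 25.5: wL⁴/(8EI) = 9558/EI
  clockwise couple 55.75 at a = 5.55: M₀a(2L − a)/(2EI) = 1431/EI
  point load 158.6 at a = 4.44: Pa²(3L − a)/(6EI) = 9255/EI
  δ_0 = 20244/EI
Flexibility coefficient — unit upward force at Q: δ_{QQ} = L³/(3EI) = 135.1/EI.
The prop prevents deflection at Q: R_Q = δ_0/δ_{QQ} = 20244/135.1 = 149.9 kN.
Vertical equilibrium: R_P = ΣP − R_Q = 347.3 − 149.9 = 197.4 kN.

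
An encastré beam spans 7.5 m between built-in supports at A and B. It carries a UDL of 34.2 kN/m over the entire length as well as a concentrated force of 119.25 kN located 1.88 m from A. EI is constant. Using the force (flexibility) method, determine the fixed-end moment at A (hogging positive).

M_A = 286.2 kN·m

Release both end moments; the primary structure is a simply-supported span AB with redundants M_A and M_B.
Simple-span end rotations at A and B under the given loads:
  at A: UDL 34.2: wL³/(24EI) = 601.2/EI
  at B: UDL 34.2: wL³/(24EI) = 601.2/EI
  at A: point load 119.25 at a = 1.88: Pab(L + b)/(6LEI) = 367.3/EI
  at B: point load 119.25 at a = 1.88: Pab(L + a)/(6LEI) = 262.6/EI
  θ_A0 = 968.5/EI,  θ_B0 = 863.8/EI
Flexibility coefficients: a unit moment at one end gives L/(3EI) there and L/(6EI) at the far end, so f₁₁ = f₂₂ = 2.5/EI and f₁₂ = f₂₁ = 1.25/EI.
Compatibility — zero rotation at each built-in end:
  2.5 M_A + 1.25 M_B = 968.5
  1.25 M_A + 2.5 M_B = 863.8
Solving the pair gives M_A = 286.2 kN·m and M_B = 202.4 kN·m (hogging).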